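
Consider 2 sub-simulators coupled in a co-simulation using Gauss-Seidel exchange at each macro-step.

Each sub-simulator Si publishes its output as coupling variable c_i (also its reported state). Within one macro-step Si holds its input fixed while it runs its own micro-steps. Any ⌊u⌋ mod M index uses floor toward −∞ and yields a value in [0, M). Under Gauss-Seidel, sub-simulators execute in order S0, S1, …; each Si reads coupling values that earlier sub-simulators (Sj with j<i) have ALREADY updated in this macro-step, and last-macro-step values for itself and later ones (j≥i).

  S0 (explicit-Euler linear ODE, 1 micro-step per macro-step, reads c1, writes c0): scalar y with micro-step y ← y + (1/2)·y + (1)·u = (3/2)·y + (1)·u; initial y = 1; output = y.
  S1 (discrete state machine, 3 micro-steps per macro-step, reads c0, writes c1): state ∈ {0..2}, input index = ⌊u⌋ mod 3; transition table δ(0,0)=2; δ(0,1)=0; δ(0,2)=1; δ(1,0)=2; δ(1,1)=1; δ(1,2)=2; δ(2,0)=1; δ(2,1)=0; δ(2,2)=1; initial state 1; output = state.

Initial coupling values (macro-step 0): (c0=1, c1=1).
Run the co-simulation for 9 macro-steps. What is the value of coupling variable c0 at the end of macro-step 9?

c0 at macro-step 9 = 70053/512

macro 1: S0 reads c1=1 → after 1×micro: 5/2; S1 reads c0=5/2 → after 3×micro: 2 ⇒ (c0=5/2, c1=2)
macro 2: S0 reads c1=2 → after 1×micro: 23/4; S1 reads c0=23/4 → after 3×micro: 1 ⇒ (c0=23/4, c1=1)
macro 3: S0 reads c1=1 → after 1×micro: 77/8; S1 reads c0=77/8 → after 3×micro: 2 ⇒ (c0=77/8, c1=2)
macro 4: S0 reads c1=2 → after 1×micro: 263/16; S1 reads c0=263/16 → after 3×micro: 0 ⇒ (c0=263/16, c1=0)
macro 5: S0 reads c1=0 → after 1×micro: 789/32; S1 reads c0=789/32 → after 3×micro: 2 ⇒ (c0=789/32, c1=2)
macro 6: S0 reads c1=2 → after 1×micro: 2495/64; S1 reads c0=2495/64 → after 3×micro: 1 ⇒ (c0=2495/64, c1=1)
macro 7: S0 reads c1=1 → after 1×micro: 7613/128; S1 reads c0=7613/128 → after 3×micro: 2 ⇒ (c0=7613/128, c1=2)
macro 8: S0 reads c1=2 → after 1×micro: 23351/256; S1 reads c0=23351/256 → after 3×micro: 0 ⇒ (c0=23351/256, c1=0)
macro 9: S0 reads c1=0 → after 1×micro: 70053/512; S1 reads c0=70053/512 → after 3×micro: 0 ⇒ (c0=70053/512, c1=0)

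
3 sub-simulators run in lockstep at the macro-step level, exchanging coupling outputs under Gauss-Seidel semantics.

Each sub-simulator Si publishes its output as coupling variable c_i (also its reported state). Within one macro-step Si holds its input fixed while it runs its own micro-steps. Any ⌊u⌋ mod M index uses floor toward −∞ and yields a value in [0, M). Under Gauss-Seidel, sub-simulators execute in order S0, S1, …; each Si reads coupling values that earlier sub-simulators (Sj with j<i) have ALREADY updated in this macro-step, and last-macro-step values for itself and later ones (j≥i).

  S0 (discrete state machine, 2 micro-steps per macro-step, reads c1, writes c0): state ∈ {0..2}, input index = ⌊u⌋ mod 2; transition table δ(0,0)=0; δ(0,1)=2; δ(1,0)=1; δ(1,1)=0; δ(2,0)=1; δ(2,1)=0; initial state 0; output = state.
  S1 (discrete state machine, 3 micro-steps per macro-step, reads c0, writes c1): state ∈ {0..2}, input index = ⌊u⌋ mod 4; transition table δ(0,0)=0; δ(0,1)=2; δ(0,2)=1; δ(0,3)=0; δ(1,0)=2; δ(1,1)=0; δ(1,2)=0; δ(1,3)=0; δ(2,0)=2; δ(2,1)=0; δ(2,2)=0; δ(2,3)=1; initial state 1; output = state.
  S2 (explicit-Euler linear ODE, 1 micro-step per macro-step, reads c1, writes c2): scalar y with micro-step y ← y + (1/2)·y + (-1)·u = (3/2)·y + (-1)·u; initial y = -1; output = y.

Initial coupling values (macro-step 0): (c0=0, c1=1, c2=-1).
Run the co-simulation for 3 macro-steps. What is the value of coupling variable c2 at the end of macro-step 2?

c2 at macro-step 2 = -29/4

macro 1: S0 reads c1=1 → after 2×micro: 0; S1 reads c0=0 → after 3×micro: 2; S2 reads c1=2 → after 1×micro: -7/2 ⇒ (c0=0, c1=2, c2=-7/2)
macro 2: S0 reads c1=2 → after 2×micro: 0; S1 reads c0=0 → after 3×micro: 2; S2 reads c1=2 → after 1×micro: -29/4 ⇒ (c0=0, c1=2, c2=-29/4)
macro 3: S0 reads c1=2 → after 2×micro: 0; S1 reads c0=0 → after 3×micro: 2; S2 reads c1=2 → after 1×micro: -103/8 ⇒ (c0=0, c1=2, c2=-103/8)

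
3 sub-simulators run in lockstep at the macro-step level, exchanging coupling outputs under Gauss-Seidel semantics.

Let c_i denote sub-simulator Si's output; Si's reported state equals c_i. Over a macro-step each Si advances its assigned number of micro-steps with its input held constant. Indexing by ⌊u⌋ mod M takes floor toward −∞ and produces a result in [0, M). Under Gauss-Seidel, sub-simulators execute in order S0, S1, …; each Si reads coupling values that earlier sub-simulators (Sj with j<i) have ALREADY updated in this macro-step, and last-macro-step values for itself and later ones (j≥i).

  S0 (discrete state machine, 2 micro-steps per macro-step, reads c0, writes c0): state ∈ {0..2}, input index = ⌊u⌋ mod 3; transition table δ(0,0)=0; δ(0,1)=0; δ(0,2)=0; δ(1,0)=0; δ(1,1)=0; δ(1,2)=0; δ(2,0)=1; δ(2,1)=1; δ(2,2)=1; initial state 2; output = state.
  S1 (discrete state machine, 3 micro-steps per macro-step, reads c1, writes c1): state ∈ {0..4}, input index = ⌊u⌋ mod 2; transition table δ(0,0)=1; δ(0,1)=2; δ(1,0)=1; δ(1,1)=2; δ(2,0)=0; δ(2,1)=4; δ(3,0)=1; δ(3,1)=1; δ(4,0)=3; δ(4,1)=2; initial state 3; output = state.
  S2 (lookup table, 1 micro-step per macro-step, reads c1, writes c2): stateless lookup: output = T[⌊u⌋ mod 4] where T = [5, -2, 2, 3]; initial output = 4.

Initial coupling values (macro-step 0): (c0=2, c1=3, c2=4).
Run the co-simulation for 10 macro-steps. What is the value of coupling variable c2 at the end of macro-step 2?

macro 1: S0 reads c0=2 → after 2×micro: 0; S1 reads c1=3 → after 3×micro: 4; S2 reads c1=4 → after 1×micro: 5 ⇒ (c0=0, c1=4, c2=5)
macro 2: S0 reads c0=0 → after 2×micro: 0; S1 reads c1=4 → after 3×micro: 1; S2 reads c1=1 → after 1×micro: -2 ⇒ (c0=0, c1=1, c2=-2)
macro 3: S0 reads c0=0 → after 2×micro: 0; S1 reads c1=1 → after 3×micro: 2; S2 reads c1=2 → after 1×micro: 2 ⇒ (c0=0, c1=2, c2=2)
macro 4: S0 reads c0=0 → after 2×micro: 0; S1 reads c1=2 → after 3×micro: 1; S2 reads c1=1 → after 1×micro: -2 ⇒ (c0=0, c1=1, c2=-2)
macro 5: S0 reads c0=0 → after 2×micro: 0; S1 reads c1=1 → after 3×micro: 2; S2 reads c1=2 → after 1×micro: 2 ⇒ (c0=0, c1=2, c2=2)
macro 6: S0 reads c0=0 → after 2×micro: 0; S1 reads c1=2 → after 3×micro: 1; S2 reads c1=1 → after 1×micro: -2 ⇒ (c0=0, c1=1, c2=-2)
macro 7: S0 reads c0=0 → after 2×micro: 0; S1 reads c1=1 → after 3×micro: 2; S2 reads c1=2 → after 1×micro: 2 ⇒ (c0=0, c1=2, c2=2)
macro 8: S0 reads c0=0 → after 2×micro: 0; S1 reads c1=2 → after 3×micro: 1; S2 reads c1=1 → after 1×micro: -2 ⇒ (c0=0, c1=1, c2=-2)
macro 9: S0 reads c0=0 → after 2×micro: 0; S1 reads c1=1 → after 3×micro: 2; S2 reads c1=2 → after 1×micro: 2 ⇒ (c0=0, c1=2, c2=2)
macro 10: S0 reads c0=0 → after 2×micro: 0; S1 reads c1=2 → after 3×micro: 1; S2 reads c1=1 → after 1×micro: -2 ⇒ (c0=0, c1=1, c2=-2)

c2 at macro-step 2 = -2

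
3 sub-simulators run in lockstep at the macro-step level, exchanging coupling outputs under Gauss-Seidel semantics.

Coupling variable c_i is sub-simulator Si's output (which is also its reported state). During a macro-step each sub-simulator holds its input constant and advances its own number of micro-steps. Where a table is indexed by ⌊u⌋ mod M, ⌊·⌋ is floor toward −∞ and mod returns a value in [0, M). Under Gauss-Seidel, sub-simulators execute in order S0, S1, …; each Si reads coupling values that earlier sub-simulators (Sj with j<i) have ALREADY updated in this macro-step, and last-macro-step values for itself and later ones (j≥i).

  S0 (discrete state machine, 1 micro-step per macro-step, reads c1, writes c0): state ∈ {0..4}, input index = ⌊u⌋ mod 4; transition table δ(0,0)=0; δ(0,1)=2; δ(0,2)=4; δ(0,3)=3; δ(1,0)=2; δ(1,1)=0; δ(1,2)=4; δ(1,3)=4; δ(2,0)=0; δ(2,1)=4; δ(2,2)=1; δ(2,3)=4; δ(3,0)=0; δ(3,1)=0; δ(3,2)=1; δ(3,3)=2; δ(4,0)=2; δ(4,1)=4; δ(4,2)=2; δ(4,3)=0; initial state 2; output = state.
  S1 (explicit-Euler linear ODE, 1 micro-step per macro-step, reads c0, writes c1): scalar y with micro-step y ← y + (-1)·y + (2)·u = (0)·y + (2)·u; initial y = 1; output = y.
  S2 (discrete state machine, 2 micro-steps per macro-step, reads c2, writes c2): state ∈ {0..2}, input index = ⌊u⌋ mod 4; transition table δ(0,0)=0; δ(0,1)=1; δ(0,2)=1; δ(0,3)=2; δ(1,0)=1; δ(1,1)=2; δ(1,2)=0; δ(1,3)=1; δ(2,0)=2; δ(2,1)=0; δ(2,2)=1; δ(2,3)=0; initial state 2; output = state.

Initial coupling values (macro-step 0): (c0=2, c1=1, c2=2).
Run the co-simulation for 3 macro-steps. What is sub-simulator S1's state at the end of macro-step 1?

macro 1: S0 reads c1=1 → after 1×micro: 4; S1 reads c0=4 → after 1×micro: 8; S2 reads c2=2 → after 2×micro: 0 ⇒ (c0=4, c1=8, c2=0)
macro 2: S0 reads c1=8 → after 1×micro: 2; S1 reads c0=2 → after 1×micro: 4; S2 reads c2=0 → after 2×micro: 0 ⇒ (c0=2, c1=4, c2=0)
macro 3: S0 reads c1=4 → after 1×micro: 0; S1 reads c0=0 → after 1×micro: 0; S2 reads c2=0 → after 2×micro: 0 ⇒ (c0=0, c1=0, c2=0)

S1 state at macro-step 1 = 8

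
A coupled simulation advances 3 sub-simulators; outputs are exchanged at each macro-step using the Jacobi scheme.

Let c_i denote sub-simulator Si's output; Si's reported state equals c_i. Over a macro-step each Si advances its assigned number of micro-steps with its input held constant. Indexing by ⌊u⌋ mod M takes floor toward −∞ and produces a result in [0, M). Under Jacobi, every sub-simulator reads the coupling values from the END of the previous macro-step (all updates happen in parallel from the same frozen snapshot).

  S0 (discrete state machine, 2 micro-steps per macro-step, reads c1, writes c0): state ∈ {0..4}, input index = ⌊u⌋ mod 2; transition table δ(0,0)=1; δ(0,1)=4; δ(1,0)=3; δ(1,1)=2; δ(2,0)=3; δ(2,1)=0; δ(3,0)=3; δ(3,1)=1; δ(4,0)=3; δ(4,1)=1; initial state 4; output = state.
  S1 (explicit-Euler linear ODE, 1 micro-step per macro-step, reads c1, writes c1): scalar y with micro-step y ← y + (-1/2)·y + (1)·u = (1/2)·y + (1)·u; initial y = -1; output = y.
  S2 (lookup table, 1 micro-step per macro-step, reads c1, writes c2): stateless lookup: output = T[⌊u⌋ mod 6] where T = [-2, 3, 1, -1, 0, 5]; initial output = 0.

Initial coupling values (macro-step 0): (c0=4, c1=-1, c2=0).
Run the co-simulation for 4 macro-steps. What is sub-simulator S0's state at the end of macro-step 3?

S0 state at macro-step 3 = 2

macro 1: S0 reads c1=-1 → after 2×micro: 2; S1 reads c1=-1 → after 1×micro: -3/2; S2 reads c1=-1 → after 1×micro: 5 ⇒ (c0=2, c1=-3/2, c2=5)
macro 2: S0 reads c1=-3/2 → after 2×micro: 3; S1 reads c1=-3/2 → after 1×micro: -9/4; S2 reads c1=-3/2 → after 1×micro: 0 ⇒ (c0=3, c1=-9/4, c2=0)
macro 3: S0 reads c1=-9/4 → after 2×micro: 2; S1 reads c1=-9/4 → after 1×micro: -27/8; S2 reads c1=-9/4 → after 1×micro: -1 ⇒ (c0=2, c1=-27/8, c2=-1)
macro 4: S0 reads c1=-27/8 → after 2×micro: 3; S1 reads c1=-27/8 → after 1×micro: -81/16; S2 reads c1=-27/8 → after 1×micro: 1 ⇒ (c0=3, c1=-81/16, c2=1)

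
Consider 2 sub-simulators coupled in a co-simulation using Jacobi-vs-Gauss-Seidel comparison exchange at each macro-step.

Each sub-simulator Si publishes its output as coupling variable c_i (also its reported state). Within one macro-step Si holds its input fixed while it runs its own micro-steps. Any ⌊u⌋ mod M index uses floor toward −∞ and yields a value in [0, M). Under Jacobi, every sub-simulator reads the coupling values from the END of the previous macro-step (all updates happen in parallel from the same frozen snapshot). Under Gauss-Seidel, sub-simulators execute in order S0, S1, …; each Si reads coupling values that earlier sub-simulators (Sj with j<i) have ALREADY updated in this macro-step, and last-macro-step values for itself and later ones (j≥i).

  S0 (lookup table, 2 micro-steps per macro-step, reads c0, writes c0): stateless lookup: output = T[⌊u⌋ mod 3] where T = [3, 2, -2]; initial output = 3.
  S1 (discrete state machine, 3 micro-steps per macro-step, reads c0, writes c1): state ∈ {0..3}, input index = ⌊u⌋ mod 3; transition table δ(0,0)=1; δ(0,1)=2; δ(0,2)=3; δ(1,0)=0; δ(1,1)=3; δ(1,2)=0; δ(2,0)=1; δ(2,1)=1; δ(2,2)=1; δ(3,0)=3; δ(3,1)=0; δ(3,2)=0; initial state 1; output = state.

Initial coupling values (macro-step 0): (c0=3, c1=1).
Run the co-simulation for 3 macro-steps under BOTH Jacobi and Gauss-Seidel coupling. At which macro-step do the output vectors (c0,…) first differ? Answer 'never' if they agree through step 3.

[Jacobi] macro 1: S0 reads c0=3 → after 2×micro: 3; S1 reads c0=3 → after 3×micro: 0 ⇒ (c0=3, c1=0)
[Jacobi] macro 2: S0 reads c0=3 → after 2×micro: 3; S1 reads c0=3 → after 3×micro: 1 ⇒ (c0=3, c1=1)
[Jacobi] macro 3: S0 reads c0=3 → after 2×micro: 3; S1 reads c0=3 → after 3×micro: 0 ⇒ (c0=3, c1=0)
[Gauss-Seidel] macro 1: S0 reads c0=3 → after 2×micro: 3; S1 reads c0=3 → after 3×micro: 0 ⇒ (c0=3, c1=0)
[Gauss-Seidel] macro 2: S0 reads c0=3 → after 2×micro: 3; S1 reads c0=3 → after 3×micro: 1 ⇒ (c0=3, c1=1)
[Gauss-Seidel] macro 3: S0 reads c0=3 → after 2×micro: 3; S1 reads c0=3 → after 3×micro: 0 ⇒ (c0=3, c1=0)

first divergence at macro-step: never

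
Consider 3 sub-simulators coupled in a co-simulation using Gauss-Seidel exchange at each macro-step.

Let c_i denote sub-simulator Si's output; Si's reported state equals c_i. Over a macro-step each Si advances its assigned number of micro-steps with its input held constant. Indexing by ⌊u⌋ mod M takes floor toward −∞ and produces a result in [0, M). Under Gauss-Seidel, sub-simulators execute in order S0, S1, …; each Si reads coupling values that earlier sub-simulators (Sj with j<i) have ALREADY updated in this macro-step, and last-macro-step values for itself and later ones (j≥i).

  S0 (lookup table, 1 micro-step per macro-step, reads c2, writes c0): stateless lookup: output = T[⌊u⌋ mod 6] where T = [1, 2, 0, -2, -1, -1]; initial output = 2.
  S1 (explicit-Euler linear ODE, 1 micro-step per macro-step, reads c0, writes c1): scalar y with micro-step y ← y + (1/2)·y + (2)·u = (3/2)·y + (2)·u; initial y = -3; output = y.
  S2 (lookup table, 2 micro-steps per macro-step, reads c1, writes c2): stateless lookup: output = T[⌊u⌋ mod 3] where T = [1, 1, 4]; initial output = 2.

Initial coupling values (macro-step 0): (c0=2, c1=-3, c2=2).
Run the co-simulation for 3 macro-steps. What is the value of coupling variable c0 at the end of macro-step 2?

macro 1: S0 reads c2=2 → after 1×micro: 0; S1 reads c0=0 → after 1×micro: -9/2; S2 reads c1=-9/2 → after 2×micro: 1 ⇒ (c0=0, c1=-9/2, c2=1)
macro 2: S0 reads c2=1 → after 1×micro: 2; S1 reads c0=2 → after 1×micro: -11/4; S2 reads c1=-11/4 → after 2×micro: 1 ⇒ (c0=2, c1=-11/4, c2=1)
macro 3: S0 reads c2=1 → after 1×micro: 2; S1 reads c0=2 → after 1×micro: -1/8; S2 reads c1=-1/8 → after 2×micro: 4 ⇒ (c0=2, c1=-1/8, c2=4)

c0 at macro-step 2 = 2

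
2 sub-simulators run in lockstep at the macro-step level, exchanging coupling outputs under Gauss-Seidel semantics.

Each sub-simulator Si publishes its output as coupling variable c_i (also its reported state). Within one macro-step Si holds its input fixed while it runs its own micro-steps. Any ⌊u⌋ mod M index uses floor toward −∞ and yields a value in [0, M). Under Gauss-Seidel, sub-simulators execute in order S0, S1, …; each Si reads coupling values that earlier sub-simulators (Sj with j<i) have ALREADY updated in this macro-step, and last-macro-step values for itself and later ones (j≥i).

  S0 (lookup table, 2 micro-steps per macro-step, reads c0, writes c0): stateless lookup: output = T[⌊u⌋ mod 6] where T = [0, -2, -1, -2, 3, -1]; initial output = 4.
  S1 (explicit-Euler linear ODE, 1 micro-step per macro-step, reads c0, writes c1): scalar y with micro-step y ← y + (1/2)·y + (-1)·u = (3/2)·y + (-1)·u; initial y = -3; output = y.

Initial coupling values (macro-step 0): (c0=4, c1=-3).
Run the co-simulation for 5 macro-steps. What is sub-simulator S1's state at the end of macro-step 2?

macro 1: S0 reads c0=4 → after 2×micro: 3; S1 reads c0=3 → after 1×micro: -15/2 ⇒ (c0=3, c1=-15/2)
macro 2: S0 reads c0=3 → after 2×micro: -2; S1 reads c0=-2 → after 1×micro: -37/4 ⇒ (c0=-2, c1=-37/4)
macro 3: S0 reads c0=-2 → after 2×micro: 3; S1 reads c0=3 → after 1×micro: -135/8 ⇒ (c0=3, c1=-135/8)
macro 4: S0 reads c0=3 → after 2×micro: -2; S1 reads c0=-2 → after 1×micro: -373/16 ⇒ (c0=-2, c1=-373/16)
macro 5: S0 reads c0=-2 → after 2×micro: 3; S1 reads c0=3 → after 1×micro: -1215/32 ⇒ (c0=3, c1=-1215/32)

S1 state at macro-step 2 = -37/4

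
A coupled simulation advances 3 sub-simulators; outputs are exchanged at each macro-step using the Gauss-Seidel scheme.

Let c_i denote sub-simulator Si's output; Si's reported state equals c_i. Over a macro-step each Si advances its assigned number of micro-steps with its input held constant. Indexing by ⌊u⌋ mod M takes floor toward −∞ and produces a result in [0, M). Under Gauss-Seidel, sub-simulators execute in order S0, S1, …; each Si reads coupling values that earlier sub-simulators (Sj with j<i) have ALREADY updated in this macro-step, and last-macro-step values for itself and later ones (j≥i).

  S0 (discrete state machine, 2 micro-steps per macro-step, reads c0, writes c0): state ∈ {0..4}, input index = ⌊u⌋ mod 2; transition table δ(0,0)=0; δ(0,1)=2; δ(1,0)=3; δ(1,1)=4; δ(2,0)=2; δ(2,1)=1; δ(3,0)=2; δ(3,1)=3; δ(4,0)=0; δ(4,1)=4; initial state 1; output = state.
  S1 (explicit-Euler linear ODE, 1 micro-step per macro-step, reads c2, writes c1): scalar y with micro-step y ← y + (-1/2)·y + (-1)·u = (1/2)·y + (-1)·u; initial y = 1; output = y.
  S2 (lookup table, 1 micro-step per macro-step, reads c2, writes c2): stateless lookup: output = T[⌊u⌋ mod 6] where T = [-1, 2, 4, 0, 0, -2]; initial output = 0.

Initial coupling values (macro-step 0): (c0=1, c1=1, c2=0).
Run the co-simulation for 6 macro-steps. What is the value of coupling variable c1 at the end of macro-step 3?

macro 1: S0 reads c0=1 → after 2×micro: 4; S1 reads c2=0 → after 1×micro: 1/2; S2 reads c2=0 → after 1×micro: -1 ⇒ (c0=4, c1=1/2, c2=-1)
macro 2: S0 reads c0=4 → after 2×micro: 0; S1 reads c2=-1 → after 1×micro: 5/4; S2 reads c2=-1 → after 1×micro: -2 ⇒ (c0=0, c1=5/4, c2=-2)
macro 3: S0 reads c0=0 → after 2×micro: 0; S1 reads c2=-2 → after 1×micro: 21/8; S2 reads c2=-2 → after 1×micro: 0 ⇒ (c0=0, c1=21/8, c2=0)
macro 4: S0 reads c0=0 → after 2×micro: 0; S1 reads c2=0 → after 1×micro: 21/16; S2 reads c2=0 → after 1×micro: -1 ⇒ (c0=0, c1=21/16, c2=-1)
macro 5: S0 reads c0=0 → after 2×micro: 0; S1 reads c2=-1 → after 1×micro: 53/32; S2 reads c2=-1 → after 1×micro: -2 ⇒ (c0=0, c1=53/32, c2=-2)
macro 6: S0 reads c0=0 → after 2×micro: 0; S1 reads c2=-2 → after 1×micro: 181/64; S2 reads c2=-2 → after 1×micro: 0 ⇒ (c0=0, c1=181/64, c2=0)

c1 at macro-step 3 = 21/8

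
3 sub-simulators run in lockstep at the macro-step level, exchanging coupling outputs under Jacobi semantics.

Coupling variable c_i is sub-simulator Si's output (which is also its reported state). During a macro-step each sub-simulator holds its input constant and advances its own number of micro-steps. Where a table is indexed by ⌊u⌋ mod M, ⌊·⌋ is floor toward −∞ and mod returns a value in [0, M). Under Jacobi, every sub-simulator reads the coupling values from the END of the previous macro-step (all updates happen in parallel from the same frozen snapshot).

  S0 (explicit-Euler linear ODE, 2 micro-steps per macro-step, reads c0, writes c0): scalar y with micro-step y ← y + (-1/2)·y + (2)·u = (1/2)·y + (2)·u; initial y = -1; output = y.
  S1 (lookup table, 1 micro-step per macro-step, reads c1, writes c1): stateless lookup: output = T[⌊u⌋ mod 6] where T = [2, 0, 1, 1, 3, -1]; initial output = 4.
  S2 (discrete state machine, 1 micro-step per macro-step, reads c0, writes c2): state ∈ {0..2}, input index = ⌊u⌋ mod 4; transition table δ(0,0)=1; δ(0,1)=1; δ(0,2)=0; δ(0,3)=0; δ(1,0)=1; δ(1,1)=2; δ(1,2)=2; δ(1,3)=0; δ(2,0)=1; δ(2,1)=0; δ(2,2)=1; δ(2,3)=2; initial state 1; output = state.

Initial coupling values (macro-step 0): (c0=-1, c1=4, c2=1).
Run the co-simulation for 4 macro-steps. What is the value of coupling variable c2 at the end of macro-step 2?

c2 at macro-step 2 = 1

macro 1: S0 reads c0=-1 → after 2×micro: -13/4; S1 reads c1=4 → after 1×micro: 3; S2 reads c0=-1 → after 1×micro: 0 ⇒ (c0=-13/4, c1=3, c2=0)
macro 2: S0 reads c0=-13/4 → after 2×micro: -169/16; S1 reads c1=3 → after 1×micro: 1; S2 reads c0=-13/4 → after 1×micro: 1 ⇒ (c0=-169/16, c1=1, c2=1)
macro 3: S0 reads c0=-169/16 → after 2×micro: -2197/64; S1 reads c1=1 → after 1×micro: 0; S2 reads c0=-169/16 → after 1×micro: 2 ⇒ (c0=-2197/64, c1=0, c2=2)
macro 4: S0 reads c0=-2197/64 → after 2×micro: -28561/256; S1 reads c1=0 → after 1×micro: 2; S2 reads c0=-2197/64 → after 1×micro: 0 ⇒ (c0=-28561/256, c1=2, c2=0)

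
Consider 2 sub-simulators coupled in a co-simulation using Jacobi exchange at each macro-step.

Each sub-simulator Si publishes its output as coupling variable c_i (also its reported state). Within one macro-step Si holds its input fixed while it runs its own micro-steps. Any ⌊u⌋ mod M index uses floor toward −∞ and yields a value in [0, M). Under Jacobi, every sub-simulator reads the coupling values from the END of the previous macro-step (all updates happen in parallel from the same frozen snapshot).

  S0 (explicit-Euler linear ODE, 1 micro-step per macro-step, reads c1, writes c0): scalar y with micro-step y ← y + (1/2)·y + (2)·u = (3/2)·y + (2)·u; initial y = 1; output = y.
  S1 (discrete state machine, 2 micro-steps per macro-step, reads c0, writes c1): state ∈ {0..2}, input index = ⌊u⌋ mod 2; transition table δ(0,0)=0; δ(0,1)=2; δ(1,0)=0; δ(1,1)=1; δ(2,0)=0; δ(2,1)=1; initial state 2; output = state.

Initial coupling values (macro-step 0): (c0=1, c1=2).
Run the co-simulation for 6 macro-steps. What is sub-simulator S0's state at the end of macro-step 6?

macro 1: S0 reads c1=2 → after 1×micro: 11/2; S1 reads c0=1 → after 2×micro: 1 ⇒ (c0=11/2, c1=1)
macro 2: S0 reads c1=1 → after 1×micro: 41/4; S1 reads c0=11/2 → after 2×micro: 1 ⇒ (c0=41/4, c1=1)
macro 3: S0 reads c1=1 → after 1×micro: 139/8; S1 reads c0=41/4 → after 2×micro: 0 ⇒ (c0=139/8, c1=0)
macro 4: S0 reads c1=0 → after 1×micro: 417/16; S1 reads c0=139/8 → after 2×micro: 1 ⇒ (c0=417/16, c1=1)
macro 5: S0 reads c1=1 → after 1×micro: 1315/32; S1 reads c0=417/16 → after 2×micro: 0 ⇒ (c0=1315/32, c1=0)
macro 6: S0 reads c1=0 → after 1×micro: 3945/64; S1 reads c0=1315/32 → after 2×micro: 1 ⇒ (c0=3945/64, c1=1)

S0 state at macro-step 6 = 3945/64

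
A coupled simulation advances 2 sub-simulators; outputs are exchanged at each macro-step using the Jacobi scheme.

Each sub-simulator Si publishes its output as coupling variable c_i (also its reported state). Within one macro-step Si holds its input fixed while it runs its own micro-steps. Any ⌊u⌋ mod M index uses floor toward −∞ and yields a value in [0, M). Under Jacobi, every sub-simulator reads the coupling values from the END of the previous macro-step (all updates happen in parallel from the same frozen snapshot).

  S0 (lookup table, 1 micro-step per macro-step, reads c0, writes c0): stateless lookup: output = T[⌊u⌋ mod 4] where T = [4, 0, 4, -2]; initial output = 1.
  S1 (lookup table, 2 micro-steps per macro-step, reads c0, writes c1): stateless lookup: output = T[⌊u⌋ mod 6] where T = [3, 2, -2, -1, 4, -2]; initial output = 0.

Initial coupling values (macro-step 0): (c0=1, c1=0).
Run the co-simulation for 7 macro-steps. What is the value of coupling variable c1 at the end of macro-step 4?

c1 at macro-step 4 = 4

macro 1: S0 reads c0=1 → after 1×micro: 0; S1 reads c0=1 → after 2×micro: 2 ⇒ (c0=0, c1=2)
macro 2: S0 reads c0=0 → after 1×micro: 4; S1 reads c0=0 → after 2×micro: 3 ⇒ (c0=4, c1=3)
macro 3: S0 reads c0=4 → after 1×micro: 4; S1 reads c0=4 → after 2×micro: 4 ⇒ (c0=4, c1=4)
macro 4: S0 reads c0=4 → after 1×micro: 4; S1 reads c0=4 → after 2×micro: 4 ⇒ (c0=4, c1=4)
macro 5: S0 reads c0=4 → after 1×micro: 4; S1 reads c0=4 → after 2×micro: 4 ⇒ (c0=4, c1=4)
macro 6: S0 reads c0=4 → after 1×micro: 4; S1 reads c0=4 → after 2×micro: 4 ⇒ (c0=4, c1=4)
macro 7: S0 reads c0=4 → after 1×micro: 4; S1 reads c0=4 → after 2×micro: 4 ⇒ (c0=4, c1=4)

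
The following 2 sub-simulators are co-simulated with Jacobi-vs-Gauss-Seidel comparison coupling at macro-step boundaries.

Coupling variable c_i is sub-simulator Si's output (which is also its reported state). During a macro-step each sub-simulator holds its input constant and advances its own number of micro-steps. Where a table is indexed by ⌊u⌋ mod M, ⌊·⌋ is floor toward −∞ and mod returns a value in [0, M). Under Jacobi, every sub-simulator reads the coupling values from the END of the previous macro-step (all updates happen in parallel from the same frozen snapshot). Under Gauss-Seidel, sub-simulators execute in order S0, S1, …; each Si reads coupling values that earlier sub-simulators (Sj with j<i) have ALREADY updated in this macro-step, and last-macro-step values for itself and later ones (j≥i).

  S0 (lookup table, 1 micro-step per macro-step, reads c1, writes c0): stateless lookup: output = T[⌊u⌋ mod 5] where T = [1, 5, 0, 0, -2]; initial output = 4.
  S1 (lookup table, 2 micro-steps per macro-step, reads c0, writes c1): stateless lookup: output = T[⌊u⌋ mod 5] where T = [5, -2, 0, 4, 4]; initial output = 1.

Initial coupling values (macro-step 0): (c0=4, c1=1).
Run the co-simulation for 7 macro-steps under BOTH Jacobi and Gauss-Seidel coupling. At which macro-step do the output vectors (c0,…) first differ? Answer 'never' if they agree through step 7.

[Jacobi] macro 1: S0 reads c1=1 → after 1×micro: 5; S1 reads c0=4 → after 2×micro: 4 ⇒ (c0=5, c1=4)
[Jacobi] macro 2: S0 reads c1=4 → after 1×micro: -2; S1 reads c0=5 → after 2×micro: 5 ⇒ (c0=-2, c1=5)
[Jacobi] macro 3: S0 reads c1=5 → after 1×micro: 1; S1 reads c0=-2 → after 2×micro: 4 ⇒ (c0=1, c1=4)
[Jacobi] macro 4: S0 reads c1=4 → after 1×micro: -2; S1 reads c0=1 → after 2×micro: -2 ⇒ (c0=-2, c1=-2)
[Jacobi] macro 5: S0 reads c1=-2 → after 1×micro: 0; S1 reads c0=-2 → after 2×micro: 4 ⇒ (c0=0, c1=4)
[Jacobi] macro 6: S0 reads c1=4 → after 1×micro: -2; S1 reads c0=0 → after 2×micro: 5 ⇒ (c0=-2, c1=5)
[Jacobi] macro 7: S0 reads c1=5 → after 1×micro: 1; S1 reads c0=-2 → after 2×micro: 4 ⇒ (c0=1, c1=4)
[Gauss-Seidel] macro 1: S0 reads c1=1 → after 1×micro: 5; S1 reads c0=5 → after 2×micro: 5 ⇒ (c0=5, c1=5)
[Gauss-Seidel] macro 2: S0 reads c1=5 → after 1×micro: 1; S1 reads c0=1 → after 2×micro: -2 ⇒ (c0=1, c1=-2)
[Gauss-Seidel] macro 3: S0 reads c1=-2 → after 1×micro: 0; S1 reads c0=0 → after 2×micro: 5 ⇒ (c0=0, c1=5)
[Gauss-Seidel] macro 4: S0 reads c1=5 → after 1×micro: 1; S1 reads c0=1 → after 2×micro: -2 ⇒ (c0=1, c1=-2)
[Gauss-Seidel] macro 5: S0 reads c1=-2 → after 1×micro: 0; S1 reads c0=0 → after 2×micro: 5 ⇒ (c0=0, c1=5)
[Gauss-Seidel] macro 6: S0 reads c1=5 → after 1×micro: 1; S1 reads c0=1 → after 2×micro: -2 ⇒ (c0=1, c1=-2)
[Gauss-Seidel] macro 7: S0 reads c1=-2 → after 1×micro: 0; S1 reads c0=0 → after 2×micro: 5 ⇒ (c0=0, c1=5)

first divergence at macro-step: 1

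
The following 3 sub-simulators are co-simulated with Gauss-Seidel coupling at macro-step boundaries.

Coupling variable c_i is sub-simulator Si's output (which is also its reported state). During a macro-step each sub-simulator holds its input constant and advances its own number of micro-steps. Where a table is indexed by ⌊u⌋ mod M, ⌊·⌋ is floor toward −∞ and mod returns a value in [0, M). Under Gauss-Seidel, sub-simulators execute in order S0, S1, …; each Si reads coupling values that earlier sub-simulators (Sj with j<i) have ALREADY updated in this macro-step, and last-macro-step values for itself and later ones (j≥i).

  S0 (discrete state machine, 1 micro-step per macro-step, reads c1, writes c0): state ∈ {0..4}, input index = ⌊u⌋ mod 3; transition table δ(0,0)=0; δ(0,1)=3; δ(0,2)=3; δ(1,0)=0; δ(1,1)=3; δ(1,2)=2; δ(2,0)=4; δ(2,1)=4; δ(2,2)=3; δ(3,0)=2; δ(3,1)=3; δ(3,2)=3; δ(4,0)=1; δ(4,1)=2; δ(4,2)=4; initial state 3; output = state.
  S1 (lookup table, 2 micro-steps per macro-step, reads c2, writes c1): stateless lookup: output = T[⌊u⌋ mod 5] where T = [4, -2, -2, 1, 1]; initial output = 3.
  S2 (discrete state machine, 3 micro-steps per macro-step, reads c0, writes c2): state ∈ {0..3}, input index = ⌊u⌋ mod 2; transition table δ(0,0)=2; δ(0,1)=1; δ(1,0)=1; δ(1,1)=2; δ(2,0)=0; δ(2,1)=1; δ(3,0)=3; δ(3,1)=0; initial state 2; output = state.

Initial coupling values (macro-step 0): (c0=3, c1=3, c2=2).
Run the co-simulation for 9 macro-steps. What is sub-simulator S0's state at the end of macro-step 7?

S0 state at macro-step 7 = 2

macro 1: S0 reads c1=3 → after 1×micro: 2; S1 reads c2=2 → after 2×micro: -2; S2 reads c0=2 → after 3×micro: 0 ⇒ (c0=2, c1=-2, c2=0)
macro 2: S0 reads c1=-2 → after 1×micro: 4; S1 reads c2=0 → after 2×micro: 4; S2 reads c0=4 → after 3×micro: 2 ⇒ (c0=4, c1=4, c2=2)
macro 3: S0 reads c1=4 → after 1×micro: 2; S1 reads c2=2 → after 2×micro: -2; S2 reads c0=2 → after 3×micro: 0 ⇒ (c0=2, c1=-2, c2=0)
macro 4: S0 reads c1=-2 → after 1×micro: 4; S1 reads c2=0 → after 2×micro: 4; S2 reads c0=4 → after 3×micro: 2 ⇒ (c0=4, c1=4, c2=2)
macro 5: S0 reads c1=4 → after 1×micro: 2; S1 reads c2=2 → after 2×micro: -2; S2 reads c0=2 → after 3×micro: 0 ⇒ (c0=2, c1=-2, c2=0)
macro 6: S0 reads c1=-2 → after 1×micro: 4; S1 reads c2=0 → after 2×micro: 4; S2 reads c0=4 → after 3×micro: 2 ⇒ (c0=4, c1=4, c2=2)
macro 7: S0 reads c1=4 → after 1×micro: 2; S1 reads c2=2 → after 2×micro: -2; S2 reads c0=2 → after 3×micro: 0 ⇒ (c0=2, c1=-2, c2=0)
macro 8: S0 reads c1=-2 → after 1×micro: 4; S1 reads c2=0 → after 2×micro: 4; S2 reads c0=4 → after 3×micro: 2 ⇒ (c0=4, c1=4, c2=2)
macro 9: S0 reads c1=4 → after 1×micro: 2; S1 reads c2=2 → after 2×micro: -2; S2 reads c0=2 → after 3×micro: 0 ⇒ (c0=2, c1=-2, c2=0)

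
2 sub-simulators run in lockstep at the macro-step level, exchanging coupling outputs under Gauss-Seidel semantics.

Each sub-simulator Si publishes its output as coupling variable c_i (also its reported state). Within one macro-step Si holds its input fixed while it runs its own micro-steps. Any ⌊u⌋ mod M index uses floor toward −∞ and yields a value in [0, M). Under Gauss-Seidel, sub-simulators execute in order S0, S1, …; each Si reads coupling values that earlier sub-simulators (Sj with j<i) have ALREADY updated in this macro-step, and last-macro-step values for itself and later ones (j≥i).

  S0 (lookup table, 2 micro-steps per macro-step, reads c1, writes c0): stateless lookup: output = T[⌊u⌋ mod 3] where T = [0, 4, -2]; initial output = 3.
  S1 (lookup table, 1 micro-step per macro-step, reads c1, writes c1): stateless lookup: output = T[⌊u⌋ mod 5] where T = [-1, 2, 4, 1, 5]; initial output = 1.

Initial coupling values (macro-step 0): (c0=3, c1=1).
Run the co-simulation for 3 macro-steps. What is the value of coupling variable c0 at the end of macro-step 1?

c0 at macro-step 1 = 4

macro 1: S0 reads c1=1 → after 2×micro: 4; S1 reads c1=1 → after 1×micro: 2 ⇒ (c0=4, c1=2)
macro 2: S0 reads c1=2 → after 2×micro: -2; S1 reads c1=2 → after 1×micro: 4 ⇒ (c0=-2, c1=4)
macro 3: S0 reads c1=4 → after 2×micro: 4; S1 reads c1=4 → after 1×micro: 5 ⇒ (c0=4, c1=5)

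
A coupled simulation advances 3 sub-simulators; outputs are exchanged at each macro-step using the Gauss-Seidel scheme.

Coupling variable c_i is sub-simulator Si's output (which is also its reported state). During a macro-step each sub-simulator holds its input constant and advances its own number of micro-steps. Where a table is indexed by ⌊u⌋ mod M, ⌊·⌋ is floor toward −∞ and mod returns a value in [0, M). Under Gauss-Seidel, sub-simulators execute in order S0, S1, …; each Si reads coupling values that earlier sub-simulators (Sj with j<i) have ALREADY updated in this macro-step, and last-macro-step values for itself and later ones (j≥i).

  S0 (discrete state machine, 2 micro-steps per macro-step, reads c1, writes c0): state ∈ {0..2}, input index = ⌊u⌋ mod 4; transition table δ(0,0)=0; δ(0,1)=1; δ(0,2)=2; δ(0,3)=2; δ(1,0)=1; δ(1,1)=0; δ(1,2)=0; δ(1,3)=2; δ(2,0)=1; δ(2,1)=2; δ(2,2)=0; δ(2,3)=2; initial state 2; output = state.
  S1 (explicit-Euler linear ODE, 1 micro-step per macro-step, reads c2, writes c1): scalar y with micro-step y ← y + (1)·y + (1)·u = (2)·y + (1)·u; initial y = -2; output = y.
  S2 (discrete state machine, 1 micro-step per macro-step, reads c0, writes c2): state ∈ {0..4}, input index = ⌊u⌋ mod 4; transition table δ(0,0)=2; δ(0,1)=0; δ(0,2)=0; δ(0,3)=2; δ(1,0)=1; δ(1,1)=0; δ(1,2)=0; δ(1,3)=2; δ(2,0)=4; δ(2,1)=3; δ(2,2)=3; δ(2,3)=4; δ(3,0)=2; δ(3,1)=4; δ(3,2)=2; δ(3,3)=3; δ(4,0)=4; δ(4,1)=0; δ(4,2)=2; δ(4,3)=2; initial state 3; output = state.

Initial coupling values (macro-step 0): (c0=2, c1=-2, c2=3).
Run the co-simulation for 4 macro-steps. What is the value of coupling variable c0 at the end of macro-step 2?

c0 at macro-step 2 = 2

macro 1: S0 reads c1=-2 → after 2×micro: 2; S1 reads c2=3 → after 1×micro: -1; S2 reads c0=2 → after 1×micro: 2 ⇒ (c0=2, c1=-1, c2=2)
macro 2: S0 reads c1=-1 → after 2×micro: 2; S1 reads c2=2 → after 1×micro: 0; S2 reads c0=2 → after 1×micro: 3 ⇒ (c0=2, c1=0, c2=3)
macro 3: S0 reads c1=0 → after 2×micro: 1; S1 reads c2=3 → after 1×micro: 3; S2 reads c0=1 → after 1×micro: 4 ⇒ (c0=1, c1=3, c2=4)
macro 4: S0 reads c1=3 → after 2×micro: 2; S1 reads c2=4 → after 1×micro: 10; S2 reads c0=2 → after 1×micro: 2 ⇒ (c0=2, c1=10, c2=2)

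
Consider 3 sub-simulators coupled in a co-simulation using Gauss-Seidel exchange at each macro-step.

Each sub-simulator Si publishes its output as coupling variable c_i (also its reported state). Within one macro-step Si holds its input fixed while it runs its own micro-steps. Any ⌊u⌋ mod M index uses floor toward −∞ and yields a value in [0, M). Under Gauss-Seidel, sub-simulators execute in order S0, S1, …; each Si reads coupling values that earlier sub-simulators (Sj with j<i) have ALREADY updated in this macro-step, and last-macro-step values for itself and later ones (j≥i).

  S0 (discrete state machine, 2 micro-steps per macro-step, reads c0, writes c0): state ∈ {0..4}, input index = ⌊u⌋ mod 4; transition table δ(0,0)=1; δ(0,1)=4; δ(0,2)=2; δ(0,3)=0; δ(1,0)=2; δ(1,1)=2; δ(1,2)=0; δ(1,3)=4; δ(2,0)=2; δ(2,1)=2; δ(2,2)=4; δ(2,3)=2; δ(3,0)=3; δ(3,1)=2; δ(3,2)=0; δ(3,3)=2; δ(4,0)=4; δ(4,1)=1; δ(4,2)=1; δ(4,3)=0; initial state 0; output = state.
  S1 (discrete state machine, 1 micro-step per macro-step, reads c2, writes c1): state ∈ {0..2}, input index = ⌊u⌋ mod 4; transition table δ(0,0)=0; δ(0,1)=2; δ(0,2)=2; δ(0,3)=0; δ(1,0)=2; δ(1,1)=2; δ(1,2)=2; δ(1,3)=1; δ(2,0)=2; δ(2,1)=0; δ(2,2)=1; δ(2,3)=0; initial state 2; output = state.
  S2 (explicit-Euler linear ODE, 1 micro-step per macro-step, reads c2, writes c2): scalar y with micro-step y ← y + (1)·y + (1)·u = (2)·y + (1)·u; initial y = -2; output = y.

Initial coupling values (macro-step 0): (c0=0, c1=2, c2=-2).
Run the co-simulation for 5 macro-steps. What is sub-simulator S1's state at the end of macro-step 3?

S1 state at macro-step 3 = 1

macro 1: S0 reads c0=0 → after 2×micro: 2; S1 reads c2=-2 → after 1×micro: 1; S2 reads c2=-2 → after 1×micro: -6 ⇒ (c0=2, c1=1, c2=-6)
macro 2: S0 reads c0=2 → after 2×micro: 1; S1 reads c2=-6 → after 1×micro: 2; S2 reads c2=-6 → after 1×micro: -18 ⇒ (c0=1, c1=2, c2=-18)
macro 3: S0 reads c0=1 → after 2×micro: 2; S1 reads c2=-18 → after 1×micro: 1; S2 reads c2=-18 → after 1×micro: -54 ⇒ (c0=2, c1=1, c2=-54)
macro 4: S0 reads c0=2 → after 2×micro: 1; S1 reads c2=-54 → after 1×micro: 2; S2 reads c2=-54 → after 1×micro: -162 ⇒ (c0=1, c1=2, c2=-162)
macro 5: S0 reads c0=1 → after 2×micro: 2; S1 reads c2=-162 → after 1×micro: 1; S2 reads c2=-162 → after 1×micro: -486 ⇒ (c0=2, c1=1, c2=-486)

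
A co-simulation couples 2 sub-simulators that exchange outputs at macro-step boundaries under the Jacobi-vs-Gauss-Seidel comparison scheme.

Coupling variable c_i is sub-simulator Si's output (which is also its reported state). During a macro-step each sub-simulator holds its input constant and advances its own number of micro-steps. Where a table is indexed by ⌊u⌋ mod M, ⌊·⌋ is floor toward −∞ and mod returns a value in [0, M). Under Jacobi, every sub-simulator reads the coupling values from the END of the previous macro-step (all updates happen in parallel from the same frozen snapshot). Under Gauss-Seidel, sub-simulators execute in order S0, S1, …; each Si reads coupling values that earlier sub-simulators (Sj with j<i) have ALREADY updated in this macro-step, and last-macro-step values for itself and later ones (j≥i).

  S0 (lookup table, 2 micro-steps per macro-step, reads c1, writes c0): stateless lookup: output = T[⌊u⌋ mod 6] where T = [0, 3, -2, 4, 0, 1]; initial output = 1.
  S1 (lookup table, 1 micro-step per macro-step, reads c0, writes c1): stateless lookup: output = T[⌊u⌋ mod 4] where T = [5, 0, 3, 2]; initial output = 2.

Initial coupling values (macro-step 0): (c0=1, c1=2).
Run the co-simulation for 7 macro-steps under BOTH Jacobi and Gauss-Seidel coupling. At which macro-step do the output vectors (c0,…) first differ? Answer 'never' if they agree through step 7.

first divergence at macro-step: 1

[Jacobi] macro 1: S0 reads c1=2 → after 2×micro: -2; S1 reads c0=1 → after 1×micro: 0 ⇒ (c0=-2, c1=0)
[Jacobi] macro 2: S0 reads c1=0 → after 2×micro: 0; S1 reads c0=-2 → after 1×micro: 3 ⇒ (c0=0, c1=3)
[Jacobi] macro 3: S0 reads c1=3 → after 2×micro: 4; S1 reads c0=0 → after 1×micro: 5 ⇒ (c0=4, c1=5)
[Jacobi] macro 4: S0 reads c1=5 → after 2×micro: 1; S1 reads c0=4 → after 1×micro: 5 ⇒ (c0=1, c1=5)
[Jacobi] macro 5: S0 reads c1=5 → after 2×micro: 1; S1 reads c0=1 → after 1×micro: 0 ⇒ (c0=1, c1=0)
[Jacobi] macro 6: S0 reads c1=0 → after 2×micro: 0; S1 reads c0=1 → after 1×micro: 0 ⇒ (c0=0, c1=0)
[Jacobi] macro 7: S0 reads c1=0 → after 2×micro: 0; S1 reads c0=0 → after 1×micro: 5 ⇒ (c0=0, c1=5)
[Gauss-Seidel] macro 1: S0 reads c1=2 → after 2×micro: -2; S1 reads c0=-2 → after 1×micro: 3 ⇒ (c0=-2, c1=3)
[Gauss-Seidel] macro 2: S0 reads c1=3 → after 2×micro: 4; S1 reads c0=4 → after 1×micro: 5 ⇒ (c0=4, c1=5)
[Gauss-Seidel] macro 3: S0 reads c1=5 → after 2×micro: 1; S1 reads c0=1 → after 1×micro: 0 ⇒ (c0=1, c1=0)
[Gauss-Seidel] macro 4: S0 reads c1=0 → after 2×micro: 0; S1 reads c0=0 → after 1×micro: 5 ⇒ (c0=0, c1=5)
[Gauss-Seidel] macro 5: S0 reads c1=5 → after 2×micro: 1; S1 reads c0=1 → after 1×micro: 0 ⇒ (c0=1, c1=0)
[Gauss-Seidel] macro 6: S0 reads c1=0 → after 2×micro: 0; S1 reads c0=0 → after 1×micro: 5 ⇒ (c0=0, c1=5)
[Gauss-Seidel] macro 7: S0 reads c1=5 → after 2×micro: 1; S1 reads c0=1 → after 1×micro: 0 ⇒ (c0=1, c1=0)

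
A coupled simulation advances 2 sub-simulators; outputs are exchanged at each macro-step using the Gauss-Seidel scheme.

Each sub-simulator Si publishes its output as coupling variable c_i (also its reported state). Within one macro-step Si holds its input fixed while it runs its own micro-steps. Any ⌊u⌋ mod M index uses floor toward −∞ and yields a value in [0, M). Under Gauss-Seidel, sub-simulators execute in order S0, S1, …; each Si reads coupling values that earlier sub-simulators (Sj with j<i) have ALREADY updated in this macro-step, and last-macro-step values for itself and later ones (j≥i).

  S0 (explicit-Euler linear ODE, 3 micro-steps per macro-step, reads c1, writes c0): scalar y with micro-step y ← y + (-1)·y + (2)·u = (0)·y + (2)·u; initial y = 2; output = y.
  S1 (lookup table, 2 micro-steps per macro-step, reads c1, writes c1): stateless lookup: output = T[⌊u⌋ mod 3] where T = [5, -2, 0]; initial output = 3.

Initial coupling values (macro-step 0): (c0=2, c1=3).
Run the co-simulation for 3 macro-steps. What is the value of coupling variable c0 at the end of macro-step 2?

macro 1: S0 reads c1=3 → after 3×micro: 6; S1 reads c1=3 → after 2×micro: 5 ⇒ (c0=6, c1=5)
macro 2: S0 reads c1=5 → after 3×micro: 10; S1 reads c1=5 → after 2×micro: 0 ⇒ (c0=10, c1=0)
macro 3: S0 reads c1=0 → after 3×micro: 0; S1 reads c1=0 → after 2×micro: 5 ⇒ (c0=0, c1=5)

c0 at macro-step 2 = 10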